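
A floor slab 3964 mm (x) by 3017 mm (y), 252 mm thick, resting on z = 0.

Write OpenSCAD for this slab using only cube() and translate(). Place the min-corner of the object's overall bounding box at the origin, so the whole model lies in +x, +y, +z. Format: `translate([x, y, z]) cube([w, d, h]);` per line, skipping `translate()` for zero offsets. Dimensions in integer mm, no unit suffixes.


cube([3964, 3017, 252]);


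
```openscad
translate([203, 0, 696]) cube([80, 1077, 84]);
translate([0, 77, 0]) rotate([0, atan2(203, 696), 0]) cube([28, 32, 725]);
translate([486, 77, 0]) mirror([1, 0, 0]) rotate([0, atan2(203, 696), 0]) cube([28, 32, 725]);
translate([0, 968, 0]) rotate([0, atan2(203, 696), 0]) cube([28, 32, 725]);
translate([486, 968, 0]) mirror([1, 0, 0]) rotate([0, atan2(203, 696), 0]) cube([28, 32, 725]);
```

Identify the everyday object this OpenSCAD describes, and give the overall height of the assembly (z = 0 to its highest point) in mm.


A sawhorse. The overall height is 780 mm.

A beam across two mirrored pairs of raked legs — a sawhorse. The beam's underside is at z = 696 (matching the legs' vertical rise in atan2(203, 696)) and the beam is 84 mm tall, so its top is at 696 + 84 = 780 mm. The raked legs top out at the beam's underside, so that is the highest point.


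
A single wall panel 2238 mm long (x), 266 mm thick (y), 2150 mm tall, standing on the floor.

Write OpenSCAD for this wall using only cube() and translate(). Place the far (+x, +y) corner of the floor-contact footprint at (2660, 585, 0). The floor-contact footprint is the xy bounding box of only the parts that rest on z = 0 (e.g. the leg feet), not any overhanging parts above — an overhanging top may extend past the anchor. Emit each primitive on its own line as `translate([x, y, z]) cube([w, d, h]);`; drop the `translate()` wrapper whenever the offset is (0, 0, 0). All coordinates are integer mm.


translate([422, 319, 0]) cube([2238, 266, 2150]);


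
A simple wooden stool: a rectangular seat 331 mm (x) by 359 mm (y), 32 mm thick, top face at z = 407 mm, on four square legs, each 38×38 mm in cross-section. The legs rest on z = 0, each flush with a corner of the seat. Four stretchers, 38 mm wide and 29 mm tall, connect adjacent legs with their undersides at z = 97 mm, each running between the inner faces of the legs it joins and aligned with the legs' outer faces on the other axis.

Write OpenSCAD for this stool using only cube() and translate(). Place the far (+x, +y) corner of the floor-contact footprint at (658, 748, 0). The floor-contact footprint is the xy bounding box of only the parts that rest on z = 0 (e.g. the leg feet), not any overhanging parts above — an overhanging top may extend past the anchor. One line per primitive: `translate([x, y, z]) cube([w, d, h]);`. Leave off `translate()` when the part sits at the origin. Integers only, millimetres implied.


// leg_h = 407 - 32 = 375
// stretcher span = 331 - 2*38 = 255
translate([327, 389, 375]) cube([331, 359, 32]);
translate([327, 389, 0]) cube([38, 38, 375]);
translate([620, 389, 0]) cube([38, 38, 375]);
translate([327, 710, 0]) cube([38, 38, 375]);
translate([620, 710, 0]) cube([38, 38, 375]);
translate([365, 389, 97]) cube([255, 38, 29]);
translate([365, 710, 97]) cube([255, 38, 29]);
translate([327, 427, 97]) cube([38, 283, 29]);
translate([620, 427, 97]) cube([38, 283, 29]);


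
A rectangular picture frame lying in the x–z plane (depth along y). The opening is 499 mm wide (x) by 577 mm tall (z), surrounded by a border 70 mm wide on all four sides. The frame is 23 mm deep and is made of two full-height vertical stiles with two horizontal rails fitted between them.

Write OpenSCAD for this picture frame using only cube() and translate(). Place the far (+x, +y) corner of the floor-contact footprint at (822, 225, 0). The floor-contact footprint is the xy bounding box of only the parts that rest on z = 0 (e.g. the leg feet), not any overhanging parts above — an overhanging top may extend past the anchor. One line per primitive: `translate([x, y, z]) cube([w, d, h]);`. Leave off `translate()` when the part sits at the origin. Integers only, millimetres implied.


translate([183, 202, 0]) cube([70, 23, 717]);
translate([752, 202, 0]) cube([70, 23, 717]);
translate([253, 202, 0]) cube([499, 23, 70]);
translate([253, 202, 647]) cube([499, 23, 70]);


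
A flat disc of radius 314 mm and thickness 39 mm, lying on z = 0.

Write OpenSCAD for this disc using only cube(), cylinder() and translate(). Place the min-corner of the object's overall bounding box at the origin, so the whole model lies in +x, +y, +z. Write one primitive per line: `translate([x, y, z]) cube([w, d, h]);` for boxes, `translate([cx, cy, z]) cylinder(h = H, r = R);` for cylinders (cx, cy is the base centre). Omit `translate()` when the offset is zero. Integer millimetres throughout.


translate([314, 314, 0]) cylinder(h = 39, r = 314);


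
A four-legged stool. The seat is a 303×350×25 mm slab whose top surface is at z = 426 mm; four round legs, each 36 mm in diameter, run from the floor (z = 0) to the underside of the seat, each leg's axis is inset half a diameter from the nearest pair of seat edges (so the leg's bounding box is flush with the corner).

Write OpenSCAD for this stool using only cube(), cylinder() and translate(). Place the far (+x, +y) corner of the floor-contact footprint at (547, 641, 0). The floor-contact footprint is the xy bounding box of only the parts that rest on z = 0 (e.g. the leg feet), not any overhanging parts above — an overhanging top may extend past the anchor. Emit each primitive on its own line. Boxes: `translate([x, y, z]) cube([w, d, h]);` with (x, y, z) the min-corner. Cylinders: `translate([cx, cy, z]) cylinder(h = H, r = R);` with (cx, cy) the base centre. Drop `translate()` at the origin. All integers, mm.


translate([244, 291, 401]) cube([303, 350, 25]);
translate([262, 309, 0]) cylinder(h = 401, r = 18);
translate([529, 309, 0]) cylinder(h = 401, r = 18);
translate([262, 623, 0]) cylinder(h = 401, r = 18);
translate([529, 623, 0]) cylinder(h = 401, r = 18);


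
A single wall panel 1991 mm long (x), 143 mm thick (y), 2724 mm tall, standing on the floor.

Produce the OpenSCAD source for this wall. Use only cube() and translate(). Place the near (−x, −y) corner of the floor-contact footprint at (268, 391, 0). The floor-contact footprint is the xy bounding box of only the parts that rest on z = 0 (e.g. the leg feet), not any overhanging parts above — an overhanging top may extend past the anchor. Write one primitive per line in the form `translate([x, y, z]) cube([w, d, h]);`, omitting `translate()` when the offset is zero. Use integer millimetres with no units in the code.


translate([268, 391, 0]) cube([1991, 143, 2724]);


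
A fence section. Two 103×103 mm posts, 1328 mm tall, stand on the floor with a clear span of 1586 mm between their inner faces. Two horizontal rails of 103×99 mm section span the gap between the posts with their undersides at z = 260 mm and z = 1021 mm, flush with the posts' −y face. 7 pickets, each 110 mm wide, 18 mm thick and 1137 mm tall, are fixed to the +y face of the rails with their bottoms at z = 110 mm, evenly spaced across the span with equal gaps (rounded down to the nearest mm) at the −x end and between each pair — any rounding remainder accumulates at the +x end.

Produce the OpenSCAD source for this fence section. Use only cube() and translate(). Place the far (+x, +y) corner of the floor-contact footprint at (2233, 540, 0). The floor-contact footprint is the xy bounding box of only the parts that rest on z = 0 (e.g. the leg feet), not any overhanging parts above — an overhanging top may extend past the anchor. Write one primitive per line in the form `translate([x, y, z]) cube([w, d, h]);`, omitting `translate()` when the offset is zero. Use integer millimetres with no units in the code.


translate([441, 437, 0]) cube([103, 103, 1328]);
translate([2130, 437, 0]) cube([103, 103, 1328]);
translate([544, 437, 260]) cube([1586, 103, 99]);
translate([544, 437, 1021]) cube([1586, 103, 99]);
translate([646, 540, 110]) cube([110, 18, 1137]);
translate([858, 540, 110]) cube([110, 18, 1137]);
translate([1070, 540, 110]) cube([110, 18, 1137]);
translate([1282, 540, 110]) cube([110, 18, 1137]);
translate([1494, 540, 110]) cube([110, 18, 1137]);
translate([1706, 540, 110]) cube([110, 18, 1137]);
translate([1918, 540, 110]) cube([110, 18, 1137]);


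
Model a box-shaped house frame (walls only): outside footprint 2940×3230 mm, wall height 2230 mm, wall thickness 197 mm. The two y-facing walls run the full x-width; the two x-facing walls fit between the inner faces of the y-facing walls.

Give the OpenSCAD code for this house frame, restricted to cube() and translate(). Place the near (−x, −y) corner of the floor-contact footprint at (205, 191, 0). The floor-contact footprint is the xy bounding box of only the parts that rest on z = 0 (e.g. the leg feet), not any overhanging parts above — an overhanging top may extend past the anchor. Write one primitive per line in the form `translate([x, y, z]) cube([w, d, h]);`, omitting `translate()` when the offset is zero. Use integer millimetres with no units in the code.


translate([205, 191, 0]) cube([2940, 197, 2230]);
translate([205, 3224, 0]) cube([2940, 197, 2230]);
translate([205, 388, 0]) cube([197, 2836, 2230]);
translate([2948, 388, 0]) cube([197, 2836, 2230]);


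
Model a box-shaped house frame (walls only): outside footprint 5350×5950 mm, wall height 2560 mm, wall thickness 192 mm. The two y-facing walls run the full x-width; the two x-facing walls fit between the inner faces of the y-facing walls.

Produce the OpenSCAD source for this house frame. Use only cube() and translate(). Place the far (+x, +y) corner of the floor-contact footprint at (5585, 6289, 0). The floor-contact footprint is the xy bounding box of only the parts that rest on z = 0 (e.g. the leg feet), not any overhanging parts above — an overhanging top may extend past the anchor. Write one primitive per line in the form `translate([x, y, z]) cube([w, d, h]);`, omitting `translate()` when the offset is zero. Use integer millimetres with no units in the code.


translate([235, 339, 0]) cube([5350, 192, 2560]);
translate([235, 6097, 0]) cube([5350, 192, 2560]);
translate([235, 531, 0]) cube([192, 5566, 2560]);
translate([5393, 531, 0]) cube([192, 5566, 2560]);


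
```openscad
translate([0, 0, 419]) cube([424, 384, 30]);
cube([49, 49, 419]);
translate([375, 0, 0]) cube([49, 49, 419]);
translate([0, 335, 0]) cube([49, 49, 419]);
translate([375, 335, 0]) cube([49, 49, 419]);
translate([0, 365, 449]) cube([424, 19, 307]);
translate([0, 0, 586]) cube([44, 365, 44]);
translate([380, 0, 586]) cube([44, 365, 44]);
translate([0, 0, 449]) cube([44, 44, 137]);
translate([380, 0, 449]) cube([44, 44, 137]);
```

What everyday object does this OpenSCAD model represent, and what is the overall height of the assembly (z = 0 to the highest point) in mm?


A chair. The overall height is 756 mm.

A slab on four corner posts with a tall panel at the back — a chair. The seat slab sits at z = 419 with thickness 30, and the 307 mm backrest starts at the seat top, so the overall height is 419 + 30 + 307 = 756 mm.


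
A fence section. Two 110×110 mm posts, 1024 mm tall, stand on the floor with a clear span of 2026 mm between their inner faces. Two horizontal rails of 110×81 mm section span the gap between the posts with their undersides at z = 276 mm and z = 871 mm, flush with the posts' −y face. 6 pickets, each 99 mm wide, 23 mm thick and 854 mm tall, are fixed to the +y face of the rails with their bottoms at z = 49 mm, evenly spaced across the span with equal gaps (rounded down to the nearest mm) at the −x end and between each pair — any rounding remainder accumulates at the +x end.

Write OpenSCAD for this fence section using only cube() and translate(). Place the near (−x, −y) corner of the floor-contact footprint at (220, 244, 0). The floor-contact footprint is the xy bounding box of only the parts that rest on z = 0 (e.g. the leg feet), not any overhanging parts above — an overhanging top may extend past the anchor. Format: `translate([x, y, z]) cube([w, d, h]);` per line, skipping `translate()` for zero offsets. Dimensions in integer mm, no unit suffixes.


translate([220, 244, 0]) cube([110, 110, 1024]);
translate([2356, 244, 0]) cube([110, 110, 1024]);
translate([330, 244, 276]) cube([2026, 110, 81]);
translate([330, 244, 871]) cube([2026, 110, 81]);
translate([534, 354, 49]) cube([99, 23, 854]);
translate([837, 354, 49]) cube([99, 23, 854]);
translate([1140, 354, 49]) cube([99, 23, 854]);
translate([1443, 354, 49]) cube([99, 23, 854]);
translate([1746, 354, 49]) cube([99, 23, 854]);
translate([2049, 354, 49]) cube([99, 23, 854]);


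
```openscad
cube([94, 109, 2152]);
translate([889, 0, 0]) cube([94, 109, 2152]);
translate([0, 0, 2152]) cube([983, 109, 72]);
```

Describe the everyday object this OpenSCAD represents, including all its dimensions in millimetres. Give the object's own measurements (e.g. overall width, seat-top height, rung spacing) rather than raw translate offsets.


A door frame. The clear opening is 795 mm wide and 2152 mm high. Two 94 mm wide jambs, 109 mm deep, stand either side of the opening from the floor to the top of the opening. A 72 mm thick head sits across the top of both jambs, spanning the full outside width of the frame.


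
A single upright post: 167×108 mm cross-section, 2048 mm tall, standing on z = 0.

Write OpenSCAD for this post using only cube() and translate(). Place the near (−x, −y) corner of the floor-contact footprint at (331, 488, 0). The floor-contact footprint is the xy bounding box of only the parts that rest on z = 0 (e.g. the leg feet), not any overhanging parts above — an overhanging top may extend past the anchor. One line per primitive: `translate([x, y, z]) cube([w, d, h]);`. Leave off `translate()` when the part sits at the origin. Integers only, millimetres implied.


translate([331, 488, 0]) cube([167, 108, 2048]);


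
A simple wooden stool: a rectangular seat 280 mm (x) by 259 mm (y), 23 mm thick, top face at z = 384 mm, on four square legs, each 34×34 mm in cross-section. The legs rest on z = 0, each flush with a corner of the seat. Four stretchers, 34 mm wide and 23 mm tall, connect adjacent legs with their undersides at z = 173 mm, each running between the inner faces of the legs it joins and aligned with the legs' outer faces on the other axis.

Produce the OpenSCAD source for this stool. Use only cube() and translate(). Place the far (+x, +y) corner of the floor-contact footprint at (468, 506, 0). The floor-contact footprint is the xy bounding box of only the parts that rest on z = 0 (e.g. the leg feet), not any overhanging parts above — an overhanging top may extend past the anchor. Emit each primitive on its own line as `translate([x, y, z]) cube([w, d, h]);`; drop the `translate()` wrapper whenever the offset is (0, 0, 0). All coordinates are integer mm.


translate([188, 247, 361]) cube([280, 259, 23]);
translate([188, 247, 0]) cube([34, 34, 361]);
translate([434, 247, 0]) cube([34, 34, 361]);
translate([188, 472, 0]) cube([34, 34, 361]);
translate([434, 472, 0]) cube([34, 34, 361]);
translate([222, 247, 173]) cube([212, 34, 23]);
translate([222, 472, 173]) cube([212, 34, 23]);
translate([188, 281, 173]) cube([34, 191, 23]);
translate([434, 281, 173]) cube([34, 191, 23]);


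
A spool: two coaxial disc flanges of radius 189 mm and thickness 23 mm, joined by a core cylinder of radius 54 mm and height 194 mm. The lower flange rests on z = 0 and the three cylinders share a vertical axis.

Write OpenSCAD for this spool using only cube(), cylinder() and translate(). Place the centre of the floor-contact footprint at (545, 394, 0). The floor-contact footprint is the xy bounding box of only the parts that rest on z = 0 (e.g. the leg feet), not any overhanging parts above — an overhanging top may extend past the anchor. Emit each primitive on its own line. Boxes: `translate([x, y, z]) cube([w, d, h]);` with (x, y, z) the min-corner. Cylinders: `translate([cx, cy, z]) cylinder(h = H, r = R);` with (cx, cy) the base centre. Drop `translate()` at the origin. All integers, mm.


translate([545, 394, 0]) cylinder(h = 23, r = 189);
translate([545, 394, 23]) cylinder(h = 194, r = 54);
translate([545, 394, 217]) cylinder(h = 23, r = 189);


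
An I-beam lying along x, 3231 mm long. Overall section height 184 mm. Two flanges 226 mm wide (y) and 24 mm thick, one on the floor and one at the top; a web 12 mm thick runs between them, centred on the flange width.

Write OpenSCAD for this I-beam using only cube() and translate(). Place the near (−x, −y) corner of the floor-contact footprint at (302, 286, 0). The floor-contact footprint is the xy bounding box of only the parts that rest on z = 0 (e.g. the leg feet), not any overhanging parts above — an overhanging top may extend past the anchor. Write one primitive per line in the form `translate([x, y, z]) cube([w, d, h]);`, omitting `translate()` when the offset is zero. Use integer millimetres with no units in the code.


translate([302, 286, 0]) cube([3231, 226, 24]);
translate([302, 393, 24]) cube([3231, 12, 136]);
translate([302, 286, 160]) cube([3231, 226, 24]);


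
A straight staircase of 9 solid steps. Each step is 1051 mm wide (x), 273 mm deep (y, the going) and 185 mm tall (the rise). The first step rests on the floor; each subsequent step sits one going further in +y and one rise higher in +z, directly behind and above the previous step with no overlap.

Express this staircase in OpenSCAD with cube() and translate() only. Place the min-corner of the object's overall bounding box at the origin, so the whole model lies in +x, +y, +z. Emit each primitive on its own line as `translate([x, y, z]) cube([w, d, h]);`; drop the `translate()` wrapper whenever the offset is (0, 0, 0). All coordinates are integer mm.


cube([1051, 273, 185]);
translate([0, 273, 185]) cube([1051, 273, 185]);
translate([0, 546, 370]) cube([1051, 273, 185]);
translate([0, 819, 555]) cube([1051, 273, 185]);
translate([0, 1092, 740]) cube([1051, 273, 185]);
translate([0, 1365, 925]) cube([1051, 273, 185]);
translate([0, 1638, 1110]) cube([1051, 273, 185]);
translate([0, 1911, 1295]) cube([1051, 273, 185]);
translate([0, 2184, 1480]) cube([1051, 273, 185]);


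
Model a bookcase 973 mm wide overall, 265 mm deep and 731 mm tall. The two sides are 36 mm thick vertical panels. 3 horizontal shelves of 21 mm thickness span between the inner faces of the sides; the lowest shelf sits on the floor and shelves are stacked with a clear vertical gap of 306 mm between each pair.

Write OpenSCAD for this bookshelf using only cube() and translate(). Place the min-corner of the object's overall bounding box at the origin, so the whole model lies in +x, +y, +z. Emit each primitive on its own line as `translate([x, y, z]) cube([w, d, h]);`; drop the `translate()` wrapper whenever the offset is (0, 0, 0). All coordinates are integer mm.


cube([36, 265, 731]);
translate([937, 0, 0]) cube([36, 265, 731]);
translate([36, 0, 0]) cube([901, 265, 21]);
translate([36, 0, 327]) cube([901, 265, 21]);
translate([36, 0, 654]) cube([901, 265, 21]);


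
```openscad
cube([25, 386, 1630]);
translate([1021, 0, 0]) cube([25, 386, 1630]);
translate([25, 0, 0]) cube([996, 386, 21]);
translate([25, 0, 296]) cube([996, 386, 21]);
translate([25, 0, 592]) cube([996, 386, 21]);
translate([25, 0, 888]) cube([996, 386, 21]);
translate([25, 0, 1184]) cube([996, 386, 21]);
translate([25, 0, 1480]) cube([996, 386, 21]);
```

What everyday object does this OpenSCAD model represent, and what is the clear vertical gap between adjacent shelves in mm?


A bookshelf. The clear shelf gap is 275 mm.

Two tall side panels with 6 horizontal boards between them — a bookshelf. The first two shelf undersides are at z = 0 and z = 296; with shelf thickness 21, the clear gap is 296 − 0 − 21 = 275 mm.


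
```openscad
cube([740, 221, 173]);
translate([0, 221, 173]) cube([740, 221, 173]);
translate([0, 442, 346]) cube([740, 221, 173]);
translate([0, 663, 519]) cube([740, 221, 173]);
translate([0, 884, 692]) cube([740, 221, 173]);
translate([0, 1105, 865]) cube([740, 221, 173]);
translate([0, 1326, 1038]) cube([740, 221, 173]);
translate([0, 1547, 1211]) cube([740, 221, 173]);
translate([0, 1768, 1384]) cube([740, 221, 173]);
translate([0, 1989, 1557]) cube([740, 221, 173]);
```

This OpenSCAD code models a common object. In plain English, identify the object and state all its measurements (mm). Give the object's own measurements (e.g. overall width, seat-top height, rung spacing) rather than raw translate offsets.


A straight staircase of 10 solid steps. Each step is 740 mm wide (x), 221 mm deep (y, the going) and 173 mm tall (the rise). The first step rests on the floor; each subsequent step sits one going further in +y and one rise higher in +z, directly behind and above the previous step with no overlap.


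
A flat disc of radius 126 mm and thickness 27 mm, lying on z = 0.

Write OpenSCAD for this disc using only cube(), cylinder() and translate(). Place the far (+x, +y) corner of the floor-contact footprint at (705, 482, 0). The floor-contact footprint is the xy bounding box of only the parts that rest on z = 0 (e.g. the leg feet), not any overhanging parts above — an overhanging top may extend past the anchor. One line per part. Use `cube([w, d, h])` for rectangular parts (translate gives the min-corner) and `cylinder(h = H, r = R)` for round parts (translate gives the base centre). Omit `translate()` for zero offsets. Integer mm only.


translate([579, 356, 0]) cylinder(h = 27, r = 126);


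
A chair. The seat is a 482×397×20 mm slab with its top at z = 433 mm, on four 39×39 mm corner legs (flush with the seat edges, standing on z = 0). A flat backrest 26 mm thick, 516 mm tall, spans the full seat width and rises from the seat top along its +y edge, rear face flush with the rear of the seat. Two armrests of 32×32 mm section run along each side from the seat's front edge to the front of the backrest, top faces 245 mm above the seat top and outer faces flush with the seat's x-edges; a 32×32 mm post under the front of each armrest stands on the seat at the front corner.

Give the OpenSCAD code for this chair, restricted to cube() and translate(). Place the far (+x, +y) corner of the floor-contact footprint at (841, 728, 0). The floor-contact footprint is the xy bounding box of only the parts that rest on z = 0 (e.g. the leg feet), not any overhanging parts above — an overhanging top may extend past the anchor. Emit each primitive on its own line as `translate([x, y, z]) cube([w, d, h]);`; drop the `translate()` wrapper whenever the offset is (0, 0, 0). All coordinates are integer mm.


// leg_h = 433 - 20 = 413
// arm post h = 245 - 32 = 213
translate([359, 331, 413]) cube([482, 397, 20]);
translate([359, 331, 0]) cube([39, 39, 413]);
translate([802, 331, 0]) cube([39, 39, 413]);
translate([359, 689, 0]) cube([39, 39, 413]);
translate([802, 689, 0]) cube([39, 39, 413]);
translate([359, 702, 433]) cube([482, 26, 516]);
translate([359, 331, 646]) cube([32, 371, 32]);
translate([809, 331, 646]) cube([32, 371, 32]);
translate([359, 331, 433]) cube([32, 32, 213]);
translate([809, 331, 433]) cube([32, 32, 213]);


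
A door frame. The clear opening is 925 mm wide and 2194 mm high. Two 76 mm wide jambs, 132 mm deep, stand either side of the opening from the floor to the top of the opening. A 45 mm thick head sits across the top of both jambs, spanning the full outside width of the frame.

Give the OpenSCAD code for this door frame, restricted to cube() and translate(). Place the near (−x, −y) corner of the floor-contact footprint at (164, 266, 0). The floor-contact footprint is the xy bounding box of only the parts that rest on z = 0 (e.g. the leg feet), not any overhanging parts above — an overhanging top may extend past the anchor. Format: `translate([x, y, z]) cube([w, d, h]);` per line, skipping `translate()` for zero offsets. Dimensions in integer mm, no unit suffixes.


translate([164, 266, 0]) cube([76, 132, 2194]);
translate([1165, 266, 0]) cube([76, 132, 2194]);
translate([164, 266, 2194]) cube([1077, 132, 45]);


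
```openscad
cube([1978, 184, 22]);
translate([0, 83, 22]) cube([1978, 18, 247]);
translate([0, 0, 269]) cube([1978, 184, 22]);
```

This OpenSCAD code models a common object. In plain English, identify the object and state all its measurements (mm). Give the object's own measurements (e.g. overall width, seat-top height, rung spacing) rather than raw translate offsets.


An I-beam lying along x, 1978 mm long. Overall section height 291 mm. Two flanges 184 mm wide (y) and 22 mm thick, one on the floor and one at the top; a web 18 mm thick runs between them, centred on the flange width.


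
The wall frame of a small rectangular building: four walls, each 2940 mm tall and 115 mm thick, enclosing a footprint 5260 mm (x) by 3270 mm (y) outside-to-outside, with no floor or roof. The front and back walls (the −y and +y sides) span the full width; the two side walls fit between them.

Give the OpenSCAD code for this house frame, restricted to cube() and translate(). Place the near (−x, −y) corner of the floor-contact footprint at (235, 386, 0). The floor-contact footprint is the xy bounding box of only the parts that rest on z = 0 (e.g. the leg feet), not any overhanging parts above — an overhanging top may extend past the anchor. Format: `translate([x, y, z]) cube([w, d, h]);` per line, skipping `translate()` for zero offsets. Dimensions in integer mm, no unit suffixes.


translate([235, 386, 0]) cube([5260, 115, 2940]);
translate([235, 3541, 0]) cube([5260, 115, 2940]);
translate([235, 501, 0]) cube([115, 3040, 2940]);
translate([5380, 501, 0]) cube([115, 3040, 2940]);


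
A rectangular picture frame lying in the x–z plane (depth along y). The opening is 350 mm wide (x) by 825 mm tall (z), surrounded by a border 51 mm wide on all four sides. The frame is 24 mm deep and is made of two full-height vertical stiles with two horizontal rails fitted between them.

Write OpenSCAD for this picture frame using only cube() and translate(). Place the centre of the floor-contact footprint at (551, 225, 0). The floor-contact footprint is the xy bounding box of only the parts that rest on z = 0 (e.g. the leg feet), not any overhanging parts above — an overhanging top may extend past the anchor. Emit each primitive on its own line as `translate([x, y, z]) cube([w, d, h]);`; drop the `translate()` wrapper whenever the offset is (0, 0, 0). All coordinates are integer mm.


translate([325, 213, 0]) cube([51, 24, 927]);
translate([726, 213, 0]) cube([51, 24, 927]);
translate([376, 213, 0]) cube([350, 24, 51]);
translate([376, 213, 876]) cube([350, 24, 51]);


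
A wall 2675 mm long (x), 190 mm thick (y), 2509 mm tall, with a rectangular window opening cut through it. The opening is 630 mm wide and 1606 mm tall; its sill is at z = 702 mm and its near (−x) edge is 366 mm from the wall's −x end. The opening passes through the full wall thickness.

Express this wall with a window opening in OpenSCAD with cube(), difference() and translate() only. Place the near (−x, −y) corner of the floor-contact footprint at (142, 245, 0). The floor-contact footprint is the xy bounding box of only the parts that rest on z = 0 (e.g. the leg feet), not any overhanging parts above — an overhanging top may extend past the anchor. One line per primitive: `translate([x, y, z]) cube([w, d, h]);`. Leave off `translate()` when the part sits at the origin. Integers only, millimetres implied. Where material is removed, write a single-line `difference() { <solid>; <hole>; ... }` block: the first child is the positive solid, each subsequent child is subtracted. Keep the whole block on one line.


difference() { translate([142, 245, 0]) cube([2675, 190, 2509]); translate([508, 245, 702]) cube([630, 190, 1606]); }


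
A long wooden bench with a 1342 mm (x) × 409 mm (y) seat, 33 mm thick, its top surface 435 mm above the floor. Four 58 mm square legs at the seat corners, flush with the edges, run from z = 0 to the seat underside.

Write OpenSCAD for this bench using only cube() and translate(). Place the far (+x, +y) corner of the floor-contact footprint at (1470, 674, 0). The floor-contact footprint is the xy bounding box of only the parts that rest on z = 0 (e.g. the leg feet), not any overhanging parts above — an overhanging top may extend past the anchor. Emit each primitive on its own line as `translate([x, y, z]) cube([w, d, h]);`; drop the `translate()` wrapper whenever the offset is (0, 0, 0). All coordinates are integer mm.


// leg_h = 435 − 33 = 402
translate([128, 265, 402]) cube([1342, 409, 33]);
translate([128, 265, 0]) cube([58, 58, 402]);
translate([128, 616, 0]) cube([58, 58, 402]);
translate([1412, 265, 0]) cube([58, 58, 402]);
translate([1412, 616, 0]) cube([58, 58, 402]);


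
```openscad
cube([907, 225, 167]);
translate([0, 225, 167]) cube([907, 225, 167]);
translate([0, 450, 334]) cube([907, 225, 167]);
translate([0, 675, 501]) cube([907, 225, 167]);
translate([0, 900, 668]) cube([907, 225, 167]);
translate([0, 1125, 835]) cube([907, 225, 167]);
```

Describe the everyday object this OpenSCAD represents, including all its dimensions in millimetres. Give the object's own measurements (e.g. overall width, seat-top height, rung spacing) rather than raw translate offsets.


A straight staircase of 6 solid steps. Each step is 907 mm wide (x), 225 mm deep (y, the going) and 167 mm tall (the rise). The first step rests on the floor; each subsequent step sits one going further in +y and one rise higher in +z, directly behind and above the previous step with no overlap.


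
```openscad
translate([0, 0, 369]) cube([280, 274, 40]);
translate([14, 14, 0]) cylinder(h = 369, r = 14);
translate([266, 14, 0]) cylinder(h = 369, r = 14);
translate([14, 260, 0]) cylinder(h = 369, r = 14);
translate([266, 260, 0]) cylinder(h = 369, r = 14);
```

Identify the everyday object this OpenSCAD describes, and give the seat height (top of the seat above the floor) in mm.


A stool. The seat height is 409 mm.

A 280×274×40 slab at z = 369 on four corner cylinders — a stool. The seat top is 369 + 40 = 409 mm.


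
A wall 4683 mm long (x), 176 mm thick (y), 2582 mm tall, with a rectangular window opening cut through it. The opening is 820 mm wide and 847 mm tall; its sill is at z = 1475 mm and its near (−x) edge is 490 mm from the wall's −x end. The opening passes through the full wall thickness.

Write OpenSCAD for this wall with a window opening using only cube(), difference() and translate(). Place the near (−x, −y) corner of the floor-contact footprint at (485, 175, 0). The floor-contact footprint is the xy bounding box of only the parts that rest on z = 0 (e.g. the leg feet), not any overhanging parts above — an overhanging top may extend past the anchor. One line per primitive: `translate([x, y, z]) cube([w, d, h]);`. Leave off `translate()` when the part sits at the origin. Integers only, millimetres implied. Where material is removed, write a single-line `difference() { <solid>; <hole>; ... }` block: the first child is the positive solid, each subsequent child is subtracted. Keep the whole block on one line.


difference() { translate([485, 175, 0]) cube([4683, 176, 2582]); translate([975, 175, 1475]) cube([820, 176, 847]); }


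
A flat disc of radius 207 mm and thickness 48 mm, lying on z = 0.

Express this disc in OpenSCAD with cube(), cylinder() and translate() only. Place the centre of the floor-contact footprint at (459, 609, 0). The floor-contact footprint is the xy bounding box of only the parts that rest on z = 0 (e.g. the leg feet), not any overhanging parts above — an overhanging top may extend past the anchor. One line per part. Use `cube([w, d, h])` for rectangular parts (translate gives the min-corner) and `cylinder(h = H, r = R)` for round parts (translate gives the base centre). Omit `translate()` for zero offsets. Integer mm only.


translate([459, 609, 0]) cylinder(h = 48, r = 207);


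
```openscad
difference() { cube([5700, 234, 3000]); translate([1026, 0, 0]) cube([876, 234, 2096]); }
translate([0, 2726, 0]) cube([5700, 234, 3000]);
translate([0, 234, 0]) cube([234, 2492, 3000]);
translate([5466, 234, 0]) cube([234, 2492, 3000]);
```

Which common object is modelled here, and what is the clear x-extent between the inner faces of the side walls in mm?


A single room. The interior width is 5232 mm.

Four walls enclosing a rectangle with a door in the front wall — a room. Outside width 5700 minus two 234 mm walls gives 5232 mm.


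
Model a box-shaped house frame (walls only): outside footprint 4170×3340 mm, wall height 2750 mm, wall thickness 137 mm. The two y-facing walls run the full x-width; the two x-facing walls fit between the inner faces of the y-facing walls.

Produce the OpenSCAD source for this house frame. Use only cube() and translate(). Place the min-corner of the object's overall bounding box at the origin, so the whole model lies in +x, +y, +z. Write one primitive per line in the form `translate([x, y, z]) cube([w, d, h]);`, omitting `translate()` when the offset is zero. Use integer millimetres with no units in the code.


cube([4170, 137, 2750]);
translate([0, 3203, 0]) cube([4170, 137, 2750]);
translate([0, 137, 0]) cube([137, 3066, 2750]);
translate([4033, 137, 0]) cube([137, 3066, 2750]);


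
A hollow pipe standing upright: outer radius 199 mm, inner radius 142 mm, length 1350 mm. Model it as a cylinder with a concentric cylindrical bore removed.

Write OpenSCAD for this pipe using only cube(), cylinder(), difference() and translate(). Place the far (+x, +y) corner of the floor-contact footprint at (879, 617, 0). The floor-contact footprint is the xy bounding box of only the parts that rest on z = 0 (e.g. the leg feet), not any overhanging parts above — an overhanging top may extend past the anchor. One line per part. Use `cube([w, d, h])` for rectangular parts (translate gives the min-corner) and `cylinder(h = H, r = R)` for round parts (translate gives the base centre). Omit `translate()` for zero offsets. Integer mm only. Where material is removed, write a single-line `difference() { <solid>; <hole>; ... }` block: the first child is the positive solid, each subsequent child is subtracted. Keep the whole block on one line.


difference() { translate([680, 418, 0]) cylinder(h = 1350, r = 199); translate([680, 418, 0]) cylinder(h = 1350, r = 142); }


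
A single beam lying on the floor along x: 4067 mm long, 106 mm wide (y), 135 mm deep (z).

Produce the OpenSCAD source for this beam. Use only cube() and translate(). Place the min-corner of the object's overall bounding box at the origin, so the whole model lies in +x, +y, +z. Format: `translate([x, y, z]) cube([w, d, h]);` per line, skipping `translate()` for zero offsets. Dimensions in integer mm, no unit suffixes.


cube([4067, 106, 135]);


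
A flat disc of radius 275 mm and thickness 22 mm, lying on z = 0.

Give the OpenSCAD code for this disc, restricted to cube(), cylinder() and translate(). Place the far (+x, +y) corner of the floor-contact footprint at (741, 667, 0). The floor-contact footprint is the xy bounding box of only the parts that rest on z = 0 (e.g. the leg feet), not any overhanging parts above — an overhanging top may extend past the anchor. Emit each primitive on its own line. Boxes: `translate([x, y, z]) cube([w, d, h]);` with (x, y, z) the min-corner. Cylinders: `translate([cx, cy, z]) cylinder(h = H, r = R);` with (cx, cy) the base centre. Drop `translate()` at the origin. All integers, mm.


translate([466, 392, 0]) cylinder(h = 22, r = 275);


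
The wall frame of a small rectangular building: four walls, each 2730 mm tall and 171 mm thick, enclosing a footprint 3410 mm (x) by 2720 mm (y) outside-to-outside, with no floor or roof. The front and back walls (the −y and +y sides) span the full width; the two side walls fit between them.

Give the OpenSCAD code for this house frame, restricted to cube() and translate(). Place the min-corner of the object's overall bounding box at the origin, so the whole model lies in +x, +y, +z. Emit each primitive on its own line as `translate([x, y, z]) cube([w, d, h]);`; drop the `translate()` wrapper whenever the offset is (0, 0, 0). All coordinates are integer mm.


cube([3410, 171, 2730]);
translate([0, 2549, 0]) cube([3410, 171, 2730]);
translate([0, 171, 0]) cube([171, 2378, 2730]);
translate([3239, 171, 0]) cube([171, 2378, 2730]);


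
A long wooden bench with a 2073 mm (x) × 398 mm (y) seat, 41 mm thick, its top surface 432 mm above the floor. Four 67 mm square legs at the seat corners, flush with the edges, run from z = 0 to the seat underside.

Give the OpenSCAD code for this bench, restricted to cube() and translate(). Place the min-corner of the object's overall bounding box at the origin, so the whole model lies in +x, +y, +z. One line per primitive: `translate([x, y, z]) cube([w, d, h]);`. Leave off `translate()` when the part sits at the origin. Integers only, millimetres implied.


translate([0, 0, 391]) cube([2073, 398, 41]);
cube([67, 67, 391]);
translate([0, 331, 0]) cube([67, 67, 391]);
translate([2006, 0, 0]) cube([67, 67, 391]);
translate([2006, 331, 0]) cube([67, 67, 391]);


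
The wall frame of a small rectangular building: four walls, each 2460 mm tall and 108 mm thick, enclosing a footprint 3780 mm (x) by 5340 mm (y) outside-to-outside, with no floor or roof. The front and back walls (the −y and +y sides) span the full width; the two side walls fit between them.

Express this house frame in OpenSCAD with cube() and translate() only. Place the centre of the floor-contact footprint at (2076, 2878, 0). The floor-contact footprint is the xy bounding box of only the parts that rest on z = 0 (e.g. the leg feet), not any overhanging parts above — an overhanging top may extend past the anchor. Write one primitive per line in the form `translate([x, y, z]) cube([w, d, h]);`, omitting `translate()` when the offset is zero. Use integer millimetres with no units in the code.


translate([186, 208, 0]) cube([3780, 108, 2460]);
translate([186, 5440, 0]) cube([3780, 108, 2460]);
translate([186, 316, 0]) cube([108, 5124, 2460]);
translate([3858, 316, 0]) cube([108, 5124, 2460]);


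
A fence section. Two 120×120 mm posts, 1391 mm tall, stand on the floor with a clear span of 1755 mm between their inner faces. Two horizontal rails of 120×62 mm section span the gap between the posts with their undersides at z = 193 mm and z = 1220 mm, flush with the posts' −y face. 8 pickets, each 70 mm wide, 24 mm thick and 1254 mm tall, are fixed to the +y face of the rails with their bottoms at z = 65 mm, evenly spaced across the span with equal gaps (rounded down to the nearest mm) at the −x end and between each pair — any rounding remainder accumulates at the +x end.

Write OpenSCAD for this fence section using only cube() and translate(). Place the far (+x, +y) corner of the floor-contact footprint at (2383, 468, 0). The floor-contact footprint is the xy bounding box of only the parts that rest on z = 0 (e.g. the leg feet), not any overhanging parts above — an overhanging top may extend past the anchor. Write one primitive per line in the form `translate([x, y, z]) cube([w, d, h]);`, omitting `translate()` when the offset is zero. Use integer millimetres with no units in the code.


translate([388, 348, 0]) cube([120, 120, 1391]);
translate([2263, 348, 0]) cube([120, 120, 1391]);
translate([508, 348, 193]) cube([1755, 120, 62]);
translate([508, 348, 1220]) cube([1755, 120, 62]);
translate([640, 468, 65]) cube([70, 24, 1254]);
translate([842, 468, 65]) cube([70, 24, 1254]);
translate([1044, 468, 65]) cube([70, 24, 1254]);
translate([1246, 468, 65]) cube([70, 24, 1254]);
translate([1448, 468, 65]) cube([70, 24, 1254]);
translate([1650, 468, 65]) cube([70, 24, 1254]);
translate([1852, 468, 65]) cube([70, 24, 1254]);
translate([2054, 468, 65]) cube([70, 24, 1254]);
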